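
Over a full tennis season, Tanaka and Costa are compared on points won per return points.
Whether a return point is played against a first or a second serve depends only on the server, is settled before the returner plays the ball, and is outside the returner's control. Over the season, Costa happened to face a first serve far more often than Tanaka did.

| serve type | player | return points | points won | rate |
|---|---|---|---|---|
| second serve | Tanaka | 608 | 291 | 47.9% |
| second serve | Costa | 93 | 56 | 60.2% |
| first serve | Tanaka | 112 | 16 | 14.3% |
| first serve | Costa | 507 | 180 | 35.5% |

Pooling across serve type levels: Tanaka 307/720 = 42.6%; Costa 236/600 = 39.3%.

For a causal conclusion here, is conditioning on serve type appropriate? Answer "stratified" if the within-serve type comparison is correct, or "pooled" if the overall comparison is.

The imbalance in serve type arose from how return points were allocated, not from anything the player did; and serve type independently affects the outcome. The pooled gap is confounded — condition on serve type.
Within each level — second serve: 47.9% vs 60.2%; first serve: 14.3% vs 35.5% — Costa is higher every time.

stratified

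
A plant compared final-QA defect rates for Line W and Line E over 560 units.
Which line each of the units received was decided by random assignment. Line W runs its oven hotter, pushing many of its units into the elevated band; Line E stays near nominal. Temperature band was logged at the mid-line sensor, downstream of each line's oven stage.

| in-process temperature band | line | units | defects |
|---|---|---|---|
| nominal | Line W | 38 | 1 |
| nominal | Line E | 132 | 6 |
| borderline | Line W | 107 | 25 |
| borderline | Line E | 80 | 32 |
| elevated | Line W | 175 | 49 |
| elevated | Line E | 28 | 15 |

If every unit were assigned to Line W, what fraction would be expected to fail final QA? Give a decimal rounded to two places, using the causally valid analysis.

0.23

In-process temperature band here is a post-treatment variable shaped by the line; conditioning on it would introduce bias rather than remove it. The overall comparison is the causal one.
So P(outcome | do(Line W)) is just the pooled rate for Line W: 75/320 = 0.234.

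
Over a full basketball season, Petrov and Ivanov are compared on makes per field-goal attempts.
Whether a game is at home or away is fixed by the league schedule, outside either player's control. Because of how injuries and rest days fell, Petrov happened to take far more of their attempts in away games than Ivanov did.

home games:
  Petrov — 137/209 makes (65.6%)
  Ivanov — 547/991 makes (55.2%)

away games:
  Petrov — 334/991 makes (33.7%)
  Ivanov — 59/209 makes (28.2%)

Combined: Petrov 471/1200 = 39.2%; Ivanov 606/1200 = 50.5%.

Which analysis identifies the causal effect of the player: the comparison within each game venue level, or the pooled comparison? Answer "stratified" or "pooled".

stratified

The imbalance in game venue arose from how field-goal attempts were allocated, not from anything the player did; and game venue independently affects the outcome. The pooled gap is confounded — condition on game venue.
Within each level — home games: 65.6% vs 55.2%; away games: 33.7% vs 28.2% — Petrov is higher every time.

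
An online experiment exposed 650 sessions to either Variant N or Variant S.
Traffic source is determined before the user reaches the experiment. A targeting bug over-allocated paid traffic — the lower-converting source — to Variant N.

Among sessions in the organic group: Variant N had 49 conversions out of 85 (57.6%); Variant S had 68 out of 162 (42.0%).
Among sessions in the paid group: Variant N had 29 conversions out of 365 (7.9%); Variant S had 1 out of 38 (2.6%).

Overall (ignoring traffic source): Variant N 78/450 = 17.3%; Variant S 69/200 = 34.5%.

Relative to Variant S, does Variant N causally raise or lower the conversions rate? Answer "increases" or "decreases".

Traffic source differs across variants for reasons unrelated to any effect of the variant itself, and it separately predicts the outcome — a classic confounder. We must compare within traffic source levels.
Within each level — organic: 57.6% vs 42.0%; paid: 7.9% vs 2.6% — Variant N is higher every time.

increases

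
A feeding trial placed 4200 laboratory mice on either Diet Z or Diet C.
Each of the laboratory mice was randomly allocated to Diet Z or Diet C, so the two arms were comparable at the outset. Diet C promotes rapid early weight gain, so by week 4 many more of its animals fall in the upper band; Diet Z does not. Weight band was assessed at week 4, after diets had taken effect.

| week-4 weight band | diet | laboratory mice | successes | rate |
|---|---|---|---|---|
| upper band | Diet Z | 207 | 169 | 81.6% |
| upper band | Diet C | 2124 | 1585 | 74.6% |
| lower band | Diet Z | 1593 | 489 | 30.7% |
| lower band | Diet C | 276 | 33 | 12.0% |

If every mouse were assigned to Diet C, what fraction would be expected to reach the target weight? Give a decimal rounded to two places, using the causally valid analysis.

The week-4 weight band-specific comparison favours Diet Z throughout, but the pooled figures favour Diet C. The question is whether to condition on week-4 weight band.
Week-4 weight band is downstream of the diet. One should not condition on a consequence of treatment, so the overall rates are the right comparison.
So P(outcome | do(Diet C)) is just the pooled rate for Diet C: 1618/2400 = 0.674.

0.67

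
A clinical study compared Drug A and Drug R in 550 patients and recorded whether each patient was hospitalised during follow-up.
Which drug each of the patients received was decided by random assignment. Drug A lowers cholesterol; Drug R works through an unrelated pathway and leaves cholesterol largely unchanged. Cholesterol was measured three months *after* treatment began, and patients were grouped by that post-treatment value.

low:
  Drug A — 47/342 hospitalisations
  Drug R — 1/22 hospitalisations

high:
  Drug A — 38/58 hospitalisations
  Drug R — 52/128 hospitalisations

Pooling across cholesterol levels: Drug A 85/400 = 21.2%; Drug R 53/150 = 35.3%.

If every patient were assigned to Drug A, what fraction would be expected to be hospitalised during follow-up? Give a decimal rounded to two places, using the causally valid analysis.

0.21

Because the drug influences cholesterol, cholesterol is a post-treatment mediator, not a confounder. Stratifying on it would bias the estimate; the causal effect is the crude pooled difference.
So P(outcome | do(Drug A)) is just the pooled rate for Drug A: 85/400 = 0.212.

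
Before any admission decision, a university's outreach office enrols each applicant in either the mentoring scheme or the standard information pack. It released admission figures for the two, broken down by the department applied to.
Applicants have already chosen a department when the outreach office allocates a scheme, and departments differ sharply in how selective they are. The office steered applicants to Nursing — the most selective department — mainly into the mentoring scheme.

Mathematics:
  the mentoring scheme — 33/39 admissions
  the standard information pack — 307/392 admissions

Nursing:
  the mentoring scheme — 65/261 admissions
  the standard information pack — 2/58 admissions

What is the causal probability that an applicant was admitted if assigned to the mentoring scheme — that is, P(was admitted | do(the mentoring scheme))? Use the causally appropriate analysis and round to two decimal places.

The stratified and pooled comparisons disagree (the mentoring scheme wins within each department; the standard information pack wins overall), so the answer turns on the causal role of department.
The imbalance in department arose from how applicants were allocated, not from anything the outreach scheme did; and department independently affects the outcome. The pooled gap is confounded — condition on department.
Standardising the mentoring scheme to the population department mix: 0.575·33/39 + 0.425·65/261 = 0.592.

0.59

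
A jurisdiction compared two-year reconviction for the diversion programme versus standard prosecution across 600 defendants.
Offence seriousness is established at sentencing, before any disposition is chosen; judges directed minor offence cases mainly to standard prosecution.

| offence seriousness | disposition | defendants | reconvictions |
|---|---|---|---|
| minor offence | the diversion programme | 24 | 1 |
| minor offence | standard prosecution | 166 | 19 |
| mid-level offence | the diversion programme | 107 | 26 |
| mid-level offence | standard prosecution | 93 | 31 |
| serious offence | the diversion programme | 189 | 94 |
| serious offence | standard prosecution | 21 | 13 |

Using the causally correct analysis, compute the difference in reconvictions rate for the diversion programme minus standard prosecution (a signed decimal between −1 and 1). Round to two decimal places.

-0.10

Within every offence seriousness level the diversion programme has the lower rate, yet pooled standard prosecution does — Simpson's reversal.
Offence seriousness differs across dispositions for reasons unrelated to any effect of the disposition itself, and it separately predicts the outcome — a classic confounder. We must compare within offence seriousness levels.
Adjusting over the population distribution of offence seriousness: 0.317·(0.042−0.114) + 0.333·(0.243−0.333) + 0.350·(0.497−0.619) = -0.096.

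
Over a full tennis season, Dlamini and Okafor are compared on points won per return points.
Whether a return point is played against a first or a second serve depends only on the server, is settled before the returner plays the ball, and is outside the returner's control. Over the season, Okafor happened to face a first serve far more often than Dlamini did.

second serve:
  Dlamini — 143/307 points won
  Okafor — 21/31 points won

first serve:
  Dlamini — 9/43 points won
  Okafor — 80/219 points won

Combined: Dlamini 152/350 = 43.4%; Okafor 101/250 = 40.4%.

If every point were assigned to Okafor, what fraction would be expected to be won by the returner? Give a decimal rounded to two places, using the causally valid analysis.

Within every serve type level Okafor has the higher rate, yet pooled Dlamini does — Simpson's reversal.
Nothing the player does changes serve type; the imbalance is an allocation artefact. With serve type also predicting the outcome, the pooled figure is confounded, and the within-stratum comparison is the causal one.
Standardising Okafor to the population serve type mix: 0.563·21/31 + 0.437·80/219 = 0.541.

0.54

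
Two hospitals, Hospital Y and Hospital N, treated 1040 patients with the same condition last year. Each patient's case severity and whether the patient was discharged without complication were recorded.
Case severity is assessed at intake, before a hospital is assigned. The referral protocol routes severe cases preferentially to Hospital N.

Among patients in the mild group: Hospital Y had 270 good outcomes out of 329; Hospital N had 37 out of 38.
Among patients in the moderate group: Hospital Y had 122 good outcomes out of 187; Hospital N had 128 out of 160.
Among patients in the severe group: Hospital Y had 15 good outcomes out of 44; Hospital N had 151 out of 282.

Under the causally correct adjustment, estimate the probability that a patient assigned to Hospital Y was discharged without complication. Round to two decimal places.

0.61

The case severity-specific comparison favours Hospital N throughout, but the pooled figures favour Hospital Y. The question is whether to condition on case severity.
Case severity satisfies the back-door criterion: it is not a descendant of the hospital, and it blocks the spurious path from hospital to outcome. Adjusting for it (i.e., using the within-case severity rates) gives the causal effect.
Standardising Hospital Y to the population case severity mix: 0.353·270/329 + 0.334·122/187 + 0.313·15/44 = 0.614.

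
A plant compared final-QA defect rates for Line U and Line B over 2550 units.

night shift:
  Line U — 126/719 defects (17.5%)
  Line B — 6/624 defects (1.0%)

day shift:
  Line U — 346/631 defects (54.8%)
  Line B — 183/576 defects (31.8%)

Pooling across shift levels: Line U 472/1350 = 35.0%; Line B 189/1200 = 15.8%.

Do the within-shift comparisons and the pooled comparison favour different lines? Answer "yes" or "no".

Within each shift level (night shift 17.5% vs 1.0%; day shift 54.8% vs 31.8%), Line B has the lower rate every time. Pooled: 35.0% vs 15.8% — Line B has the lower rate overall. They agree.

no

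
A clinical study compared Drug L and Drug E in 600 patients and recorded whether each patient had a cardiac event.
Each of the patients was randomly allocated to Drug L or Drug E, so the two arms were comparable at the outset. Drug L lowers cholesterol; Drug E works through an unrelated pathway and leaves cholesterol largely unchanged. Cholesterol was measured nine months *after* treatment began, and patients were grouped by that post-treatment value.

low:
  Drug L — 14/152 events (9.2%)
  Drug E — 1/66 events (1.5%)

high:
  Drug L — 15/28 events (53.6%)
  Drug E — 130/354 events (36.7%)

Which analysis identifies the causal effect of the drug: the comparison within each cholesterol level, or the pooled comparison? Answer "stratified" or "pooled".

pooled

Within every cholesterol level Drug E has the lower rate, yet pooled Drug L does — Simpson's reversal.
Stratifying would compare drugs among patients the drugs themselves sorted into cholesterol groups — a form of selection on an intermediate. The unconditioned pooled rates give the total causal effect.
Pooled: Drug L 16.1% vs Drug E 31.2%; Drug L is lower overall.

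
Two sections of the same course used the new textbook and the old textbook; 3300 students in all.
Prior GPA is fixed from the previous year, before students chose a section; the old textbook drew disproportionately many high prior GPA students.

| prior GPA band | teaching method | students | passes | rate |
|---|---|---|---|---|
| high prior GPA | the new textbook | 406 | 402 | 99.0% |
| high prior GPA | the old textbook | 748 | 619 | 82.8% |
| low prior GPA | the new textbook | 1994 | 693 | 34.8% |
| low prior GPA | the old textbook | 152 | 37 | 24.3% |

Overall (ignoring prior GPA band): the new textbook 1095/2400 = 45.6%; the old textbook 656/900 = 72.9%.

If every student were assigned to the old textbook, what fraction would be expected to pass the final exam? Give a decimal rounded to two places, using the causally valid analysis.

0.45

Prior GPA band differs across teaching methods for reasons unrelated to any effect of the teaching method itself, and it separately predicts the outcome — a classic confounder. We must compare within prior GPA band levels.
Standardising the old textbook to the population prior GPA band mix: 0.350·619/748 + 0.650·37/152 = 0.448.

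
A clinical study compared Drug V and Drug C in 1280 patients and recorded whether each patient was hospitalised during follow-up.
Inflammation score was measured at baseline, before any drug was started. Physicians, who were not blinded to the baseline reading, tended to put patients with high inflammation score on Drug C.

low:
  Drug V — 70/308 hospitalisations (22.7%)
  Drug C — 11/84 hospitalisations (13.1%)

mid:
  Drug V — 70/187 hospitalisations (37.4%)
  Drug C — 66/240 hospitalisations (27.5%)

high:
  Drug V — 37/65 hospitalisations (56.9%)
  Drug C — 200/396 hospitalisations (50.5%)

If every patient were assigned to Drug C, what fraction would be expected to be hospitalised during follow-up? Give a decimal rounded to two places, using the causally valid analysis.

The inflammation score-specific comparison favours Drug C throughout, but the pooled figures favour Drug V. The question is whether to condition on inflammation score.
Inflammation score is set before the drug has any effect — it is not caused by the drug — and it independently drives the outcome. That makes it a confounder, so the causal comparison is within inflammation score levels.
Standardising Drug C to the population inflammation score mix: 0.306·11/84 + 0.334·66/240 + 0.360·200/396 = 0.314.

0.31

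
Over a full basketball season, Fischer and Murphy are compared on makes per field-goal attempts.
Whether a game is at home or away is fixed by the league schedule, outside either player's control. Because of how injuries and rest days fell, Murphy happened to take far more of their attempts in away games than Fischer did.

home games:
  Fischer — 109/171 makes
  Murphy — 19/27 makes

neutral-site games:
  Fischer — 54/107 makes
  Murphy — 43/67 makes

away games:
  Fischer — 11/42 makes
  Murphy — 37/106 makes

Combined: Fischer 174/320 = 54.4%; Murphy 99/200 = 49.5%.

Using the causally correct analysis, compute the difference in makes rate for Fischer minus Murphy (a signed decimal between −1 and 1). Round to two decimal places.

-0.10

The imbalance in game venue arose from how field-goal attempts were allocated, not from anything the player did; and game venue independently affects the outcome. The pooled gap is confounded — condition on game venue.
Adjusting over the population distribution of game venue: 0.381·(0.637−0.704) + 0.335·(0.505−0.642) + 0.285·(0.262−0.349) = -0.096.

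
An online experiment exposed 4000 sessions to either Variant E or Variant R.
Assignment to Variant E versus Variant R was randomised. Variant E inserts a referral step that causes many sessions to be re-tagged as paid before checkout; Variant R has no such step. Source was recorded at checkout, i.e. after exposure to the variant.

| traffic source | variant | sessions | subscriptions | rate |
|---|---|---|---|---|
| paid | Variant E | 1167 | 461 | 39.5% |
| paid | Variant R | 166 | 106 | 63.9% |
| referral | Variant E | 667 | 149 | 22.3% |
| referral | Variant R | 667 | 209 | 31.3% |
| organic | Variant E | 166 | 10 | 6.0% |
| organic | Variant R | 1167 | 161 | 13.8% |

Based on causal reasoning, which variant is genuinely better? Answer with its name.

Traffic source is recorded after the variant and is itself shifted by it — it sits on the causal path from variant to outcome. Conditioning on a mediator would strip out part of the effect we want; the pooled comparison gives the total causal effect.
Pooled: Variant E 31.0% vs Variant R 23.8%; Variant E is higher overall.

Variant E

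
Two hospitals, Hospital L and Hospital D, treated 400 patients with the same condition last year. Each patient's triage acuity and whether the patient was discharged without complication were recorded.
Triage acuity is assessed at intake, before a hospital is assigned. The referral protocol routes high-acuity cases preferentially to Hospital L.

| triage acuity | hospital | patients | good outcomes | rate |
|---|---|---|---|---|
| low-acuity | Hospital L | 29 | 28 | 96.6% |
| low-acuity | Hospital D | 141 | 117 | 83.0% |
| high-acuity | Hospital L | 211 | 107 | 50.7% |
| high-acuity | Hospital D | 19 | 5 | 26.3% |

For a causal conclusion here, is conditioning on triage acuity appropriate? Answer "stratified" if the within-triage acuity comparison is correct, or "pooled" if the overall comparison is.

stratified

Nothing the hospital does changes triage acuity; the imbalance is an allocation artefact. With triage acuity also predicting the outcome, the pooled figure is confounded, and the within-stratum comparison is the causal one.
Within each level — low-acuity: 96.6% vs 83.0%; high-acuity: 50.7% vs 26.3% — Hospital L is higher every time.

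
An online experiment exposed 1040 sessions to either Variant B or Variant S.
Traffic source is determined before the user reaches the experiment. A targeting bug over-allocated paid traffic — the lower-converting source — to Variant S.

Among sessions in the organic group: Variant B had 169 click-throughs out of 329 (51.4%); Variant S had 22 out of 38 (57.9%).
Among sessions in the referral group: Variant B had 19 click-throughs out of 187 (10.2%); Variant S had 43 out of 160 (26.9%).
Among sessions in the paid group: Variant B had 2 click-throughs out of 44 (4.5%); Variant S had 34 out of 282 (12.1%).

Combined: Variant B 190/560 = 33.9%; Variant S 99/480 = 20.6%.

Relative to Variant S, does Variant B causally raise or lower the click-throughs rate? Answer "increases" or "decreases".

Traffic source is set before the variant has any effect — it is not caused by the variant — and it independently drives the outcome. That makes it a confounder, so the causal comparison is within traffic source levels.
Within each level — organic: 51.4% vs 57.9%; referral: 10.2% vs 26.9%; paid: 4.5% vs 12.1% — Variant S is higher every time.

decreases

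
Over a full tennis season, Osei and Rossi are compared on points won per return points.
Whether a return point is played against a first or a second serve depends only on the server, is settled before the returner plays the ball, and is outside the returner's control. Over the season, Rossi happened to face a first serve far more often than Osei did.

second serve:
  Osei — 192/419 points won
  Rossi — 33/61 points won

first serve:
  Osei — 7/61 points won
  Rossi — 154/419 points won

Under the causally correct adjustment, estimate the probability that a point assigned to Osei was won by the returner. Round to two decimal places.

0.29

Since serve type is a pre-existing factor (not a product of the player) and it affects the outcome on its own, it is a confounder. The stratified rates, not the pooled rate, identify the causal effect.
Standardising Osei to the population serve type mix: 0.500·192/419 + 0.500·7/61 = 0.286.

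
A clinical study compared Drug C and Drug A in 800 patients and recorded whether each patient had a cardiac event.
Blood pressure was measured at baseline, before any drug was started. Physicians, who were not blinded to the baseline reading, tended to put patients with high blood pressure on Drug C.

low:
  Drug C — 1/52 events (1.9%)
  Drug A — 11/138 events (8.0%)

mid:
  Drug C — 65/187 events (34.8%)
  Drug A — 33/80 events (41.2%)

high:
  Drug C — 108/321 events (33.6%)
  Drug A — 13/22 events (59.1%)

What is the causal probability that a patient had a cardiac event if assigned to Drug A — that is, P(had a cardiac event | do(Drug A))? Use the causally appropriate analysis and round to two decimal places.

The stratified and pooled comparisons disagree (Drug C wins within each blood pressure; Drug A wins overall), so the answer turns on the causal role of blood pressure.
Blood pressure is set before the drug has any effect — it is not caused by the drug — and it independently drives the outcome. That makes it a confounder, so the causal comparison is within blood pressure levels.
Standardising Drug A to the population blood pressure mix: 0.237·11/138 + 0.334·33/80 + 0.429·13/22 = 0.410.

0.41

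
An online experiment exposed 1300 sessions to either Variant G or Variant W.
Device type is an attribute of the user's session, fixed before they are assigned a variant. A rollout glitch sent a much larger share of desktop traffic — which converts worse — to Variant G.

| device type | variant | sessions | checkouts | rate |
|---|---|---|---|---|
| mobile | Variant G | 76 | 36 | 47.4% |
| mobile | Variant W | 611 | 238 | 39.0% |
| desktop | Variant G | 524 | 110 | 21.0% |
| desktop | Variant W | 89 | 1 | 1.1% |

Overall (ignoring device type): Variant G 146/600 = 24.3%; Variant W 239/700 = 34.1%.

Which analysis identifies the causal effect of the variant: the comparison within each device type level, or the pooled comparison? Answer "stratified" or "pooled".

stratified

Since device type is a pre-existing factor (not a product of the variant) and it affects the outcome on its own, it is a confounder. The stratified rates, not the pooled rate, identify the causal effect.
Within each level — mobile: 47.4% vs 39.0%; desktop: 21.0% vs 1.1% — Variant G is higher every time.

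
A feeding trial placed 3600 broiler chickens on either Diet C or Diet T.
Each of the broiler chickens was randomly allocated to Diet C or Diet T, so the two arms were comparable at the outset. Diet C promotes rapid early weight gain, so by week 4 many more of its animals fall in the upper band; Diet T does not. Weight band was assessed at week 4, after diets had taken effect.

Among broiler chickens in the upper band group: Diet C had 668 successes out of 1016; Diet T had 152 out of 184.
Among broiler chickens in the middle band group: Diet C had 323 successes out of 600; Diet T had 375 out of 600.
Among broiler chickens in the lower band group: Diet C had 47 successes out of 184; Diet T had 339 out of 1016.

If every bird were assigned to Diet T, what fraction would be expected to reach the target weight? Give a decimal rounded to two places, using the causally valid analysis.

0.48

The stratified and pooled comparisons disagree (Diet T wins within each week-4 weight band; Diet C wins overall), so the answer turns on the causal role of week-4 weight band.
Week-4 weight band here is a post-treatment variable shaped by the diet; conditioning on it would introduce bias rather than remove it. The overall comparison is the causal one.
So P(outcome | do(Diet T)) is just the pooled rate for Diet T: 866/1800 = 0.481.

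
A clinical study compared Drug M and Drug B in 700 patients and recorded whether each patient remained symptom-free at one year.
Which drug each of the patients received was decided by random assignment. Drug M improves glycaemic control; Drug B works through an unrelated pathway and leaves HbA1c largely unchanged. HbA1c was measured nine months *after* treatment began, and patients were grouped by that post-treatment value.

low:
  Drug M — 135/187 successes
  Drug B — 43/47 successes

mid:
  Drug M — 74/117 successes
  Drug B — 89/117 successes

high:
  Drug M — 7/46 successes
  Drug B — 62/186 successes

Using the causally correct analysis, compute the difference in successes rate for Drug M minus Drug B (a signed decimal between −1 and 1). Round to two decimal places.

+0.06

The stratified and pooled comparisons disagree (Drug B wins within each HbA1c; Drug M wins overall), so the answer turns on the causal role of HbA1c.
Because the drug influences HbA1c, HbA1c is a post-treatment mediator, not a confounder. Stratifying on it would bias the estimate; the causal effect is the crude pooled difference.
The causal difference is the pooled difference: 0.617 − 0.554 = +0.063.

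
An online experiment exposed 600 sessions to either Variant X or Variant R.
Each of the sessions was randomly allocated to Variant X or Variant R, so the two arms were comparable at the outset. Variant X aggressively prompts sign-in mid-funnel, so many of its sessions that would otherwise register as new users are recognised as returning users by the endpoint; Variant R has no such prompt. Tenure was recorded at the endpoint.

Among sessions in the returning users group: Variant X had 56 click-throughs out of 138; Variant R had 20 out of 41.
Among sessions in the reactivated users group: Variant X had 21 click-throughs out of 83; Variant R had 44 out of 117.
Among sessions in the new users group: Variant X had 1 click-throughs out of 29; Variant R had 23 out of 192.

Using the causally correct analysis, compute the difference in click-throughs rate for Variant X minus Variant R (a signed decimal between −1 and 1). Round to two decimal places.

User tenure is recorded after the variant and is itself shifted by it — it sits on the causal path from variant to outcome. Conditioning on a mediator would strip out part of the effect we want; the pooled comparison gives the total causal effect.
The causal difference is the pooled difference: 0.312 − 0.249 = +0.063.

+0.06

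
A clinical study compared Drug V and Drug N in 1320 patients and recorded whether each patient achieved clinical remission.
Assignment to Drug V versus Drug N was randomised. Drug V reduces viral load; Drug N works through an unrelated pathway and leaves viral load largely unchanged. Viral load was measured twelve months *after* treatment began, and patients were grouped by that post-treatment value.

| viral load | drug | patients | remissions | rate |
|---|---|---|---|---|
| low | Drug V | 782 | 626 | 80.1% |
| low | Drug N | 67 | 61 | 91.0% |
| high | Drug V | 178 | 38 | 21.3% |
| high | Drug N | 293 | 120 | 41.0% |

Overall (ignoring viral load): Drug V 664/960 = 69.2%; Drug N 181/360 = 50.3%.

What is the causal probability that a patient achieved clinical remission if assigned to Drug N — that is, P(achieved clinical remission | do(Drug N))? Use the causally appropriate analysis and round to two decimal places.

The viral load-specific comparison favours Drug N throughout, but the pooled figures favour Drug V. The question is whether to condition on viral load.
The distribution of viral load is itself part of what the drug does — it is an intermediate outcome. Holding it fixed would remove that part of the effect; the total effect is the pooled difference.
So P(outcome | do(Drug N)) is just the pooled rate for Drug N: 181/360 = 0.503.

0.50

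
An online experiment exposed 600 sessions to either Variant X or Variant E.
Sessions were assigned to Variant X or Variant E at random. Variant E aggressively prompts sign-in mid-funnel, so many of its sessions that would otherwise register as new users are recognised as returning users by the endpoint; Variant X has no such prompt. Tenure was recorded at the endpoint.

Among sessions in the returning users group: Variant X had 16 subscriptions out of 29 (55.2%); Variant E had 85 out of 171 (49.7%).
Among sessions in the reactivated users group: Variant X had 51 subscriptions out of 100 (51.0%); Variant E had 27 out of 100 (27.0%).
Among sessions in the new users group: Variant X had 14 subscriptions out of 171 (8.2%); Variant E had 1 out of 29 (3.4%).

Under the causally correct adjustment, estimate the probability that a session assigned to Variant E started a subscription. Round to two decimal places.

0.38

User tenure lies on the pathway variant → user tenure → outcome, so adjusting for it blocks the indirect effect. For the total causal effect of variant, use the unadjusted pooled rates.
So P(outcome | do(Variant E)) is just the pooled rate for Variant E: 113/300 = 0.377.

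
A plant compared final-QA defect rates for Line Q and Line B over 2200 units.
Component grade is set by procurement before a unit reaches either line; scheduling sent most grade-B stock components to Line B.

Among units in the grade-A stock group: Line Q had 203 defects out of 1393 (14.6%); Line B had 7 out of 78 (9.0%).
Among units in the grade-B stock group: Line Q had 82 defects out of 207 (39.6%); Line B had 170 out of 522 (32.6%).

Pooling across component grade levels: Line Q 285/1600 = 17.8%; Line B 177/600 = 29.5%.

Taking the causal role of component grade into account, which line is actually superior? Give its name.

The imbalance in component grade arose from how units were allocated, not from anything the line did; and component grade independently affects the outcome. The pooled gap is confounded — condition on component grade.
Within each level — grade-A stock: 14.6% vs 9.0%; grade-B stock: 39.6% vs 32.6% — Line B is lower every time.

Line B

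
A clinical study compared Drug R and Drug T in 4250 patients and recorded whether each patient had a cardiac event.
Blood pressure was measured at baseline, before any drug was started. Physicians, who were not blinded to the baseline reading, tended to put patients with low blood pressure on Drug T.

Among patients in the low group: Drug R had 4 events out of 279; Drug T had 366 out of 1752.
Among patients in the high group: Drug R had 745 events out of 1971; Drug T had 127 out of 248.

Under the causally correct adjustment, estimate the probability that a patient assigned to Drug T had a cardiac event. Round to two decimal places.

0.37

Drug R is lower inside every blood pressure stratum but Drug T is lower in aggregate. Whether to stratify depends on how blood pressure relates to the drug.
Nothing the drug does changes blood pressure; the imbalance is an allocation artefact. With blood pressure also predicting the outcome, the pooled figure is confounded, and the within-stratum comparison is the causal one.
Standardising Drug T to the population blood pressure mix: 0.478·366/1752 + 0.522·127/248 = 0.367.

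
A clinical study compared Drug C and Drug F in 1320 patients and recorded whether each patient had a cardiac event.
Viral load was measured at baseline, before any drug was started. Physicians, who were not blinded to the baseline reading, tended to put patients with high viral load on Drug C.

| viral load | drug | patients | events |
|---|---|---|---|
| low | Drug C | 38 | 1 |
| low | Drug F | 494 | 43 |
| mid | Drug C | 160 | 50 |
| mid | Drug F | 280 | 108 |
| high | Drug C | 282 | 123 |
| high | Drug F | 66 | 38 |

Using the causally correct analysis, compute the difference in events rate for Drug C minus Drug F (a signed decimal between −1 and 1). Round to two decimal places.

-0.09

Viral load satisfies the back-door criterion: it is not a descendant of the drug, and it blocks the spurious path from drug to outcome. Adjusting for it (i.e., using the within-viral load rates) gives the causal effect.
Adjusting over the population distribution of viral load: 0.403·(0.026−0.087) + 0.333·(0.312−0.386) + 0.264·(0.436−0.576) = -0.086.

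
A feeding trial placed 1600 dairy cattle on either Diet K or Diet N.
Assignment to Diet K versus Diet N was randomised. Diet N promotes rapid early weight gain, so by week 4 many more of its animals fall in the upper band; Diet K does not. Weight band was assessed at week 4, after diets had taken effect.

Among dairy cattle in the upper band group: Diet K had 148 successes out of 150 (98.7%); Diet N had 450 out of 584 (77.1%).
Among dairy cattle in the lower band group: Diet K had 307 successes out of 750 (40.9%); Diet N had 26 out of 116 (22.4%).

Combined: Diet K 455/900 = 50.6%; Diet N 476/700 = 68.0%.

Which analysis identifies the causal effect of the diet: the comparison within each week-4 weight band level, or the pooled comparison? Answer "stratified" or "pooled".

Week-4 weight band is downstream of the diet. One should not condition on a consequence of treatment, so the overall rates are the right comparison.
Pooled: Diet K 50.6% vs Diet N 68.0%; Diet N is higher overall.

pooled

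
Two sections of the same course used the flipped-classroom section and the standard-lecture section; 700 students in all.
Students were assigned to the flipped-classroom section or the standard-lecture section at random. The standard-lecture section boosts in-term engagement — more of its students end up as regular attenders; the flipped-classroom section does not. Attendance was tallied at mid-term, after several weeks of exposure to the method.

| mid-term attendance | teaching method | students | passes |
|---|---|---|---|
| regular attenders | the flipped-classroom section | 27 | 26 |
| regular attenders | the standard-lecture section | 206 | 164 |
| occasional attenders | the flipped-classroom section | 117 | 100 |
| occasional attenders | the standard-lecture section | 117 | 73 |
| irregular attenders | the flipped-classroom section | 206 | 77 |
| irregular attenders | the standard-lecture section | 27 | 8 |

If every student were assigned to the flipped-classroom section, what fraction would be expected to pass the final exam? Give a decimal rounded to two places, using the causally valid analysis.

0.58

the flipped-classroom section is higher inside every mid-term attendance stratum but the standard-lecture section is higher in aggregate. Whether to stratify depends on how mid-term attendance relates to the teaching method.
Mid-term attendance is recorded after the teaching method and is itself shifted by it — it sits on the causal path from teaching method to outcome. Conditioning on a mediator would strip out part of the effect we want; the pooled comparison gives the total causal effect.
So P(outcome | do(the flipped-classroom section)) is just the pooled rate for the flipped-classroom section: 203/350 = 0.580.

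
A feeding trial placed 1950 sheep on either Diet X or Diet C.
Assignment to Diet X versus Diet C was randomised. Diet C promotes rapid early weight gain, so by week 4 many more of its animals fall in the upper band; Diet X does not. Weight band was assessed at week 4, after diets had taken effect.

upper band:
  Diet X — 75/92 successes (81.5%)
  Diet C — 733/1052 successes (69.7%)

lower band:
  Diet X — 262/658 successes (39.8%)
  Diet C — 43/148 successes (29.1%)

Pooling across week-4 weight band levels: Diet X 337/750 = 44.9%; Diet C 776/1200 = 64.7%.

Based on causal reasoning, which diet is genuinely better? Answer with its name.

Diet C

Within every week-4 weight band level Diet X has the higher rate, yet pooled Diet C does — Simpson's reversal.
Stratifying would compare diets among sheep the diets themselves sorted into week-4 weight band groups — a form of selection on an intermediate. The unconditioned pooled rates give the total causal effect.
Pooled: Diet X 44.9% vs Diet C 64.7%; Diet C is higher overall.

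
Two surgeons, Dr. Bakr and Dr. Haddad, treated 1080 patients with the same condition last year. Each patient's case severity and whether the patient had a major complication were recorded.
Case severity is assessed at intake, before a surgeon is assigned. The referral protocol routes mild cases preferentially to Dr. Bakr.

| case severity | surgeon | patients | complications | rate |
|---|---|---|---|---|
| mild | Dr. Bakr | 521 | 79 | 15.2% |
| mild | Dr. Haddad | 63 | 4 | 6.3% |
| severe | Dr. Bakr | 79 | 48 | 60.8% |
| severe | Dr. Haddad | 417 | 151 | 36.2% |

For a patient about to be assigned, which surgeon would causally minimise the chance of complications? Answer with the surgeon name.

Case severity differs across surgeons for reasons unrelated to any effect of the surgeon itself, and it separately predicts the outcome — a classic confounder. We must compare within case severity levels.
Within each level — mild: 15.2% vs 6.3%; severe: 60.8% vs 36.2% — Dr. Haddad is lower every time.

Dr. Haddad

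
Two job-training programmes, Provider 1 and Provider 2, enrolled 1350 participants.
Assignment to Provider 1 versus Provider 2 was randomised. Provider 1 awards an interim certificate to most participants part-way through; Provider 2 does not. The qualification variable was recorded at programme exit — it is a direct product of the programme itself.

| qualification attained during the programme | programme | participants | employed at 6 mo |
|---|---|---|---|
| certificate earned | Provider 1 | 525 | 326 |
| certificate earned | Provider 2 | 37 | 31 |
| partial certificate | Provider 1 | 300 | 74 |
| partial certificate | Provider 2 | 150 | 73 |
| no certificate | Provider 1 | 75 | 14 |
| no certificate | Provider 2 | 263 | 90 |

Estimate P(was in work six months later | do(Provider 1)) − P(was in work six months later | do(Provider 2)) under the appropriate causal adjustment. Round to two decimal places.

The qualification attained during the programme-specific comparison favours Provider 2 throughout, but the pooled figures favour Provider 1. The question is whether to condition on qualification attained during the programme.
Qualification attained during the programme is downstream of the programme. One should not condition on a consequence of treatment, so the overall rates are the right comparison.
The causal difference is the pooled difference: 0.460 − 0.431 = +0.029.

+0.03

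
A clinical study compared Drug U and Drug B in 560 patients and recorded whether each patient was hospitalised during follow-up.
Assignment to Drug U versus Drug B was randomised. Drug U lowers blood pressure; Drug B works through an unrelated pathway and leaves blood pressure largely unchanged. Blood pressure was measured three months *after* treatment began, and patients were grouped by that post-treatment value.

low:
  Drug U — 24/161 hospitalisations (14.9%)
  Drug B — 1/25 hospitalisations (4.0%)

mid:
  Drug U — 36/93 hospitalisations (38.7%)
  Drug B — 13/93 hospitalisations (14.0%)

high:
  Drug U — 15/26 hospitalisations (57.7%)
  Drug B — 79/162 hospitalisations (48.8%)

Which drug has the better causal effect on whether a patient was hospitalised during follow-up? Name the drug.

Drug B is lower inside every blood pressure stratum but Drug U is lower in aggregate. Whether to stratify depends on how blood pressure relates to the drug.
Blood pressure is recorded after the drug and is itself shifted by it — it sits on the causal path from drug to outcome. Conditioning on a mediator would strip out part of the effect we want; the pooled comparison gives the total causal effect.
Pooled: Drug U 26.8% vs Drug B 33.2%; Drug U is lower overall.

Drug U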